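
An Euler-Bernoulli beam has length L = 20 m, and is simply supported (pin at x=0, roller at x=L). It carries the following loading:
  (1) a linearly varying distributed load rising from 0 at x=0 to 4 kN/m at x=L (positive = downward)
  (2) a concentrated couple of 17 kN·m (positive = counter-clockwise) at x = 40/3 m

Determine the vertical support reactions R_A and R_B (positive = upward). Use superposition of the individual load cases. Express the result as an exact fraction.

R_A = 851/60 kN, R_B = 1549/60 kN

Load 1 — triangular load w₀=4 kN/m (0→w₀ over full span):
  R_A = w₀L/6 = 4·20/6 = 40/3 kN
  R_B = w₀L/3 = 4·20/3 = 80/3 kN
Load 2 — applied couple M₀=17 kN·m at a=40/3 m (b=L-a=20/3):
  R_A = M₀/L = 17/20 kN
  R_B = -M₀/L = -17/20 kN
Superposition: R_A = 851/60 kN, R_B = 1549/60 kN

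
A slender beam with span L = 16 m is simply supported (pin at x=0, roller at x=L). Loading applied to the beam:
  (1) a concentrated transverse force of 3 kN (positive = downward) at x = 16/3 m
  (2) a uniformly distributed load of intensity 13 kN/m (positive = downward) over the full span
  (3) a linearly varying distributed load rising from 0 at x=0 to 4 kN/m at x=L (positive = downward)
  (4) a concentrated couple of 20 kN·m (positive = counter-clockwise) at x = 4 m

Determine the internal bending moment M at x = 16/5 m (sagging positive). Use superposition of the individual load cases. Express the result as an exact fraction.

M(16/5) = 38676/125 kN·m

Load 1 — point force P=3 kN at a=16/3 m (b=L-a=32/3):
  M_1 = Pbx/L  [x≤a] = 3·(32/3)·(16/5)/16 = 32/5 kN·m
Load 2 — uniform load w=13 kN/m over full span:
  M_2 = wx(L-x)/2 = 13·(16/5)·(16-(16/5))/2 = 6656/25 kN·m
Load 3 — triangular load w₀=4 kN/m (0→w₀ over full span):
  M_3 = w₀Lx/6 - w₀x³/(6L) = 4·16·(16/5)/6 - 4·(16/5)³/(6·16) = 4096/125 kN·m
Load 4 — applied couple M₀=20 kN·m at a=4 m (b=L-a=12):
  M_4 = M₀x/L  [x≤a] = 20·(16/5)/16 = 4 kN·m
Superposition: M = Σ M_i = 38676/125 kN·m ≈ 309.408000 kN·m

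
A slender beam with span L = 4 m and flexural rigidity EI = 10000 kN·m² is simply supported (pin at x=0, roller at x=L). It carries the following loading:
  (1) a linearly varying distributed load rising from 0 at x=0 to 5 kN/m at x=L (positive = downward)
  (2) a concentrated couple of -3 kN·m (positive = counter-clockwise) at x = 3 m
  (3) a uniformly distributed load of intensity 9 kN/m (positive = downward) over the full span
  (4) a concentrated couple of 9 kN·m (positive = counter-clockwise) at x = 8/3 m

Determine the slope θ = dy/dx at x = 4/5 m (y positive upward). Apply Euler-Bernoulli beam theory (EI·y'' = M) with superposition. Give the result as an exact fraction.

Load 1 — triangular load w₀=5 kN/m (0→w₀ over full span):
  θ_1 = -w₀(7L⁴-30L²x²+15x⁴)/(360LEI) = -5·(7·4⁴-30·4²·(4/5)²+15·(4/5)⁴)/(360·4·10000) = -364/703125 rad
Load 2 — applied couple M₀=-3 kN·m at a=3 m (b=L-a=1):
  θ_2 = (M₀x²/(2L)+C₁)/EI  [x≤a] with C₁=M₀(3b²-L²)/(6L)=13/8 = ((-3)·(4/5)²/(2·4)+(13/8))/10000 = 277/2000000 rad
Load 3 — uniform load w=9 kN/m over full span:
  θ_3 = -w(L³-6Lx²+4x³)/(24EI) = -9·(4³-6·4·(4/5)²+4·(4/5)³)/(24·10000) = -297/156250 rad
Load 4 — applied couple M₀=9 kN·m at a=8/3 m (b=L-a=4/3):
  θ_4 = (M₀x²/(2L)+C₁)/EI  [x≤a] with C₁=M₀(3b²-L²)/(6L)=-4 = (9·(4/5)²/(2·4)+(-4))/10000 = -41/125000 rad
Superposition: θ = Σ θ_i = -234719/90000000 rad ≈ -0.002608 rad

θ(4/5) = -234719/90000000 rad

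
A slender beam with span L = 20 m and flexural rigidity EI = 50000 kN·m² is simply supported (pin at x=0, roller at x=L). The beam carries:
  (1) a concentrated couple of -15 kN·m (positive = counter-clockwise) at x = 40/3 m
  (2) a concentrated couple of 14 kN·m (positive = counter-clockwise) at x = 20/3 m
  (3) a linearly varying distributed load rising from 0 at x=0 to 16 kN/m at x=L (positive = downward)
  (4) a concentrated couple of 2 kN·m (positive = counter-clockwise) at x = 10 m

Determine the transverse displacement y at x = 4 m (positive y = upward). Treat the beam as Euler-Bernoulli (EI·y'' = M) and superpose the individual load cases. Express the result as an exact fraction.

Load 1 — applied couple M₀=-15 kN·m at a=40/3 m (b=L-a=20/3):
  y_1 = (M₀x³/(6L)+C₁x)/EI  [x≤a] with C₁=M₀(3b²-L²)/(6L)=100/3 = ((-15)·4³/(6·20)+(100/3)·4)/50000 = 47/18750 m
Load 2 — applied couple M₀=14 kN·m at a=20/3 m (b=L-a=40/3):
  y_2 = (M₀x³/(6L)+C₁x)/EI  [x≤a] with C₁=M₀(3b²-L²)/(6L)=140/9 = (14·4³/(6·20)+(140/9)·4)/50000 = 196/140625 m
Load 3 — triangular load w₀=16 kN/m (0→w₀ over full span):
  y_3 = -w₀x(7L⁴-10L²x²+3x⁴)/(360LEI) = -16·4·(7·20⁴-10·20²·4²+3·4⁴)/(360·20·50000) = -44032/234375 m
Load 4 — applied couple M₀=2 kN·m at a=10 m (b=L-a=10):
  y_4 = (M₀x³/(6L)+C₁x)/EI  [x≤a] with C₁=M₀(3b²-L²)/(6L)=-5/3 = (2·4³/(6·20)+(-5/3)·4)/50000 = -7/62500 m
Superposition: y = Σ y_i = -517729/2812500 m ≈ -0.184081 m

y(4) = -517729/2812500 m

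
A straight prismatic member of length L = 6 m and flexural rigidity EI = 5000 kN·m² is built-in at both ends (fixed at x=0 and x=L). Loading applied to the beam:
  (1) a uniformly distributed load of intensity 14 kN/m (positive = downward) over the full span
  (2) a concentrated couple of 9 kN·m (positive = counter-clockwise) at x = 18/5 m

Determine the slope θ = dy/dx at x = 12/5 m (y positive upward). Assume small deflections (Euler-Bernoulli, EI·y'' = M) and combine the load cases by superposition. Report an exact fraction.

θ(12/5) = -999/390625 rad

Load 1 — uniform load w=14 kN/m over full span:
  θ_1 = -wx(L-x)(L-2x)/(12EI) = -14·(12/5)·(6-(12/5))·(6-2·(12/5))/(12·5000) = -189/78125 rad
Load 2 — applied couple M₀=9 kN·m at a=18/5 m (b=L-a=12/5):
  θ_2 = (R_Ax²/2 - M_Ax)/EI  [x≤a] with R_A=54/25, M_A=72/25 = ((54/25)·(12/5)²/2 - (72/25)·(12/5))/5000 = -54/390625 rad
Superposition: θ = Σ θ_i = -999/390625 rad ≈ -0.002557 rad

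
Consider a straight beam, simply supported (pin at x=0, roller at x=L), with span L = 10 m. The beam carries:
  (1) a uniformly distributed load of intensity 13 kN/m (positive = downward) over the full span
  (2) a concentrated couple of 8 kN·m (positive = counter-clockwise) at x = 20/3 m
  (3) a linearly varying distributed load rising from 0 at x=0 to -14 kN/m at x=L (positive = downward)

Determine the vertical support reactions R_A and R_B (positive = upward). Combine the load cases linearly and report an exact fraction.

R_A = 637/15 kN, R_B = 263/15 kN

Load 1 — uniform load w=13 kN/m over full span:
  R_A = wL/2 = 13·10/2 = 65 kN
  R_B = wL/2 = 13·10/2 = 65 kN
Load 2 — applied couple M₀=8 kN·m at a=20/3 m (b=L-a=10/3):
  R_A = M₀/L = 8/10 = 4/5 kN
  R_B = -M₀/L = -8/10 = -4/5 kN
Load 3 — triangular load w₀=-14 kN/m (0→w₀ over full span):
  R_A = w₀L/6 = (-14)·10/6 = -70/3 kN
  R_B = w₀L/3 = (-14)·10/3 = -140/3 kN
Superposition: R_A = 637/15 kN, R_B = 263/15 kN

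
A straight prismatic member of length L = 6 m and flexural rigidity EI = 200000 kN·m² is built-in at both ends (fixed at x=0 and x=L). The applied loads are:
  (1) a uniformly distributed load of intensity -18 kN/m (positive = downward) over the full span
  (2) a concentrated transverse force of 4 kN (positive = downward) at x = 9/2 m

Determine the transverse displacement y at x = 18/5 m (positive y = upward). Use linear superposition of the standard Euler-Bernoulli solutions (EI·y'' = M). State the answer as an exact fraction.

Load 1 — uniform load w=-18 kN/m over full span:
  y_1 = -wx²(L-x)²/(24EI) = -(-18)·(18/5)²·(6-(18/5))²/(24·200000) = 2187/7812500 m
Load 2 — point force P=4 kN at a=9/2 m (b=L-a=3/2):
  y_2 = -Pb²x²(3aL-(3a+b)x)/(6L³EI)  [x≤a] = -4·(3/2)²·(18/5)²·(3·(9/2)·6-(3·(9/2)+(3/2))·(18/5))/(6·6³·200000) = -243/20000000 m
Superposition: y = Σ y_i = 133893/500000000 m ≈ 0.000268 m

y(18/5) = 133893/500000000 m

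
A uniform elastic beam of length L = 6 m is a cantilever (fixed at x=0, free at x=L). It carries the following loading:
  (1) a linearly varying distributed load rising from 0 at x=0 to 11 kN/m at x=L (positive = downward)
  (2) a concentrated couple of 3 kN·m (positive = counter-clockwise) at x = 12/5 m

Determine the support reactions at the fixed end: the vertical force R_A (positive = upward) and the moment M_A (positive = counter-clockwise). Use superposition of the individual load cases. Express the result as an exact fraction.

Load 1 — triangular load w₀=11 kN/m (0→w₀ over full span):
  R_A = w₀L/2 = 11·6/2 = 33 kN
  M_A = w₀L²/3 = 11·6²/3 = 132 kN·m
Load 2 — applied couple M₀=3 kN·m at a=12/5 m (b=L-a=18/5):
  R_A = 0 kN
  M_A = -M₀ = -3 kN·m
Superposition: R_A = 33 kN, M_A = 129 kN·m

R_A = 33 kN, M_A = 129 kN·m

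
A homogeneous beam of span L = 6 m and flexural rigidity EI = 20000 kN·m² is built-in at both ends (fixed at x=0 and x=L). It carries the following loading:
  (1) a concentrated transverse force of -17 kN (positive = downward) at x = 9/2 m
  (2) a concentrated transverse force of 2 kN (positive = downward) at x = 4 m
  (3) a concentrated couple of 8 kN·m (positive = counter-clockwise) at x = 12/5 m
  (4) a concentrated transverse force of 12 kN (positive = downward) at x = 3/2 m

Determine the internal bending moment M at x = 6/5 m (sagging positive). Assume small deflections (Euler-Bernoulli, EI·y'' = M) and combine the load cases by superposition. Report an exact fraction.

M(6/5) = 56353/12000 kN·m

Load 1 — point force P=-17 kN at a=9/2 m (b=L-a=3/2):
  M_1 = Pb²(3a+b)x/L³ - Pab²/L²  [x≤a] = (-17)·(3/2)²·(3·(9/2)+(3/2))·(6/5)/6³ - (-17)·(9/2)·(3/2)²/6² = 51/32 kN·m
Load 2 — point force P=2 kN at a=4 m (b=L-a=2):
  M_2 = Pb²(3a+b)x/L³ - Pab²/L²  [x≤a] = 2·2²·(3·4+2)·(6/5)/6³ - 2·4·2²/6² = -4/15 kN·m
Load 3 — applied couple M₀=8 kN·m at a=12/5 m (b=L-a=18/5):
  M_3 = R_Ax - M_A  [x≤a] with R_A=48/25, M_A=24/25 = (48/25)·(6/5) - (24/25) = 168/125 kN·m
Load 4 — point force P=12 kN at a=3/2 m (b=L-a=9/2):
  M_4 = Pb²(3a+b)x/L³ - Pab²/L²  [x≤a] = 12·(9/2)²·(3·(3/2)+(9/2))·(6/5)/6³ - 12·(3/2)·(9/2)²/6² = 81/40 kN·m
Superposition: M = Σ M_i = 56353/12000 kN·m ≈ 4.696083 kN·m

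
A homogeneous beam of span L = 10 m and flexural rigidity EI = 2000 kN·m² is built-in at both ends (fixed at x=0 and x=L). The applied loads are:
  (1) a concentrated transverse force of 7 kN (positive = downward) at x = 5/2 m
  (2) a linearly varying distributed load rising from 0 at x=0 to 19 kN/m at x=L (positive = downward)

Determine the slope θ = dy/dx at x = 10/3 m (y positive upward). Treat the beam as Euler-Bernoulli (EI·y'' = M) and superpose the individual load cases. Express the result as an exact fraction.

Load 1 — point force P=7 kN at a=5/2 m (b=L-a=15/2):
  θ_1 = Pa²(L-x)(2bL-(3b+a)(L-x))/(2L³EI)  [x>a] = 7·(5/2)²·(10-(10/3))·(2·(15/2)·10-(3·(15/2)+(5/2))·(10-(10/3)))/(2·10³·2000) = -7/5760 rad
Load 2 — triangular load w₀=19 kN/m (0→w₀ over full span):
  θ_2 = -w₀(2x(L-x)(L-2x)(x+2L)+x²(L-x)²)/(120LEI) = -19·(2·(10/3)·(10-(10/3))·(10-2·(10/3))·((10/3)+2·10)+(10/3)²·(10-(10/3))²)/(120·10·2000) = -38/1215 rad
Superposition: θ = Σ θ_i = -5053/155520 rad ≈ -0.032491 rad

θ(10/3) = -5053/155520 rad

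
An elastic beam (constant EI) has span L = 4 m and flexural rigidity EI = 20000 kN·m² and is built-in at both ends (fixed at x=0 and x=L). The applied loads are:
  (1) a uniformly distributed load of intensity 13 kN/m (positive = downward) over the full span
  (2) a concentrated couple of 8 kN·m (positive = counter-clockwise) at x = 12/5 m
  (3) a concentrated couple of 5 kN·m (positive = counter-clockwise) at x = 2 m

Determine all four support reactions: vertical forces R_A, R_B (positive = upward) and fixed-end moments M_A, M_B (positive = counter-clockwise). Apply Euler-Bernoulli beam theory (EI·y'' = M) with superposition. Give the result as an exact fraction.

Load 1 — uniform load w=13 kN/m over full span:
  R_A = wL/2 = 13·4/2 = 26 kN
  M_A = wL²/12 = 13·4²/12 = 52/3 kN·m
  R_B = wL/2 = 13·4/2 = 26 kN
  M_B = -wL²/12 = -13·4²/12 = -52/3 kN·m
Load 2 — applied couple M₀=8 kN·m at a=12/5 m (b=L-a=8/5):
  R_A = 6M₀ab/L³ = 6·8·(12/5)·(8/5)/4³ = 72/25 kN
  M_A = M₀b(2a-b)/L² = 8·(8/5)·(2·(12/5)-(8/5))/4² = 64/25 kN·m
  R_B = -6M₀ab/L³ = -6·8·(12/5)·(8/5)/4³ = -72/25 kN
  M_B = M₀a(2b-a)/L² = 8·(12/5)·(2·(8/5)-(12/5))/4² = 24/25 kN·m
Load 3 — applied couple M₀=5 kN·m at a=2 m (b=L-a=2):
  R_A = 6M₀ab/L³ = 6·5·2·2/4³ = 15/8 kN
  M_A = M₀b(2a-b)/L² = 5·2·(2·2-2)/4² = 5/4 kN·m
  R_B = -6M₀ab/L³ = -6·5·2·2/4³ = -15/8 kN
  M_B = M₀a(2b-a)/L² = 5·2·(2·2-2)/4² = 5/4 kN·m
Superposition: R_A = 6151/200 kN, M_A = 6343/300 kN·m, R_B = 4249/200 kN, M_B = -4537/300 kN·m

R_A = 6151/200 kN, M_A = 6343/300 kN·m, R_B = 4249/200 kN, M_B = -4537/300 kN·m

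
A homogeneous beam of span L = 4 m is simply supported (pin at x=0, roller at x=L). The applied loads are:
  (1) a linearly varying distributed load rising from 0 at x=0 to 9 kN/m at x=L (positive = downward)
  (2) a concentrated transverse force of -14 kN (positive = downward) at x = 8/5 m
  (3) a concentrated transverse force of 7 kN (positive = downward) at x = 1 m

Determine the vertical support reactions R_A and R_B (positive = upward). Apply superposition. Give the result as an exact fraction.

Load 1 — triangular load w₀=9 kN/m (0→w₀ over full span):
  R_A = w₀L/6 = 9·4/6 = 6 kN
  R_B = w₀L/3 = 9·4/3 = 12 kN
Load 2 — point force P=-14 kN at a=8/5 m (b=L-a=12/5):
  R_A = Pb/L = (-14)·(12/5)/4 = -42/5 kN
  R_B = Pa/L = (-14)·(8/5)/4 = -28/5 kN
Load 3 — point force P=7 kN at a=1 m (b=L-a=3):
  R_A = Pb/L = 7·3/4 = 21/4 kN
  R_B = Pa/L = 7·1/4 = 7/4 kN
Superposition: R_A = 57/20 kN, R_B = 163/20 kN

R_A = 57/20 kN, R_B = 163/20 kN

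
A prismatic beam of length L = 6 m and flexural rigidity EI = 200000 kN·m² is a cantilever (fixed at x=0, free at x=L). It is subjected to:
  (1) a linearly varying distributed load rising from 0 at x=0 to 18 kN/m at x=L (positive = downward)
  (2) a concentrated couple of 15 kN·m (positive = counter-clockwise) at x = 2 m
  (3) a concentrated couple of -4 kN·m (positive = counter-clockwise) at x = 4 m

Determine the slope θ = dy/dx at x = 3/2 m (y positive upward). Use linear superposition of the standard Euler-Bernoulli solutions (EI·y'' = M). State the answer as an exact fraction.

Load 1 — triangular load w₀=18 kN/m (0→w₀ over full span):
  θ_1 = (w₀Lx²/4-w₀L²x/3-w₀x⁴/(24L))/EI = (18·6·(3/2)²/4-18·6²·(3/2)/3-18·(3/2)⁴/(24·6))/200000 = -33777/25600000 rad
Load 2 — applied couple M₀=15 kN·m at a=2 m (b=L-a=4):
  θ_2 = M₀x/EI  [x≤a] = 15·(3/2)/200000 = 9/80000 rad
Load 3 — applied couple M₀=-4 kN·m at a=4 m (b=L-a=2):
  θ_3 = M₀x/EI  [x≤a] = (-4)·(3/2)/200000 = -3/100000 rad
Superposition: θ = Σ θ_i = -6333/5120000 rad ≈ -0.001237 rad

θ(3/2) = -6333/5120000 rad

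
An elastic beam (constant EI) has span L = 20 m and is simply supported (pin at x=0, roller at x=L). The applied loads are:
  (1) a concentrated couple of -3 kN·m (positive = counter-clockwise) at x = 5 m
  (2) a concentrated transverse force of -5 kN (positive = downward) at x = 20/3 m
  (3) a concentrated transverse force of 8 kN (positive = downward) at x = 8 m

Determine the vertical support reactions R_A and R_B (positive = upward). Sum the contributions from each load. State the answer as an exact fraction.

R_A = 79/60 kN, R_B = 101/60 kN

Load 1 — applied couple M₀=-3 kN·m at a=5 m (b=L-a=15):
  R_A = M₀/L = (-3)/20 = -3/20 kN
  R_B = -M₀/L = -(-3)/20 = 3/20 kN
Load 2 — point force P=-5 kN at a=20/3 m (b=L-a=40/3):
  R_A = Pb/L = (-5)·(40/3)/20 = -10/3 kN
  R_B = Pa/L = (-5)·(20/3)/20 = -5/3 kN
Load 3 — point force P=8 kN at a=8 m (b=L-a=12):
  R_A = Pb/L = 8·12/20 = 24/5 kN
  R_B = Pa/L = 8·8/20 = 16/5 kN
Superposition: R_A = 79/60 kN, R_B = 101/60 kN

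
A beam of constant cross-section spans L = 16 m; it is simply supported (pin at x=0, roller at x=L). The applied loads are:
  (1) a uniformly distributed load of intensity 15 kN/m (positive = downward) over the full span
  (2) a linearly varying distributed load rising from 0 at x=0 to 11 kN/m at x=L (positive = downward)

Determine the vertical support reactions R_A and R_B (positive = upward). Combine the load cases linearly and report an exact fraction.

Load 1 — uniform load w=15 kN/m over full span:
  R_A = wL/2 = 15·16/2 = 120 kN
  R_B = wL/2 = 15·16/2 = 120 kN
Load 2 — triangular load w₀=11 kN/m (0→w₀ over full span):
  R_A = w₀L/6 = 11·16/6 = 88/3 kN
  R_B = w₀L/3 = 11·16/3 = 176/3 kN
Superposition: R_A = 448/3 kN, R_B = 536/3 kN

R_A = 448/3 kN, R_B = 536/3 kN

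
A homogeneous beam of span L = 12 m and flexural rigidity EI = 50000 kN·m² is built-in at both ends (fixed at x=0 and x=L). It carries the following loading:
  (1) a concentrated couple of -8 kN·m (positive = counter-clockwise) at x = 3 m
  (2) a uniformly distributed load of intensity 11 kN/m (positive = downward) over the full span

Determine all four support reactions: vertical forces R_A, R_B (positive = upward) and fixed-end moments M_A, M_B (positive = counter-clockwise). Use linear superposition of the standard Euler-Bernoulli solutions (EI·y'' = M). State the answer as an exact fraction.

Load 1 — applied couple M₀=-8 kN·m at a=3 m (b=L-a=9):
  R_A = 6M₀ab/L³ = 6·(-8)·3·9/12³ = -3/4 kN
  M_A = M₀b(2a-b)/L² = (-8)·9·(2·3-9)/12² = 3/2 kN·m
  R_B = -6M₀ab/L³ = -6·(-8)·3·9/12³ = 3/4 kN
  M_B = M₀a(2b-a)/L² = (-8)·3·(2·9-3)/12² = -5/2 kN·m
Load 2 — uniform load w=11 kN/m over full span:
  R_A = wL/2 = 11·12/2 = 66 kN
  M_A = wL²/12 = 11·12²/12 = 132 kN·m
  R_B = wL/2 = 11·12/2 = 66 kN
  M_B = -wL²/12 = -11·12²/12 = -132 kN·m
Superposition: R_A = 261/4 kN, M_A = 267/2 kN·m, R_B = 267/4 kN, M_B = -269/2 kN·m

R_A = 261/4 kN, M_A = 267/2 kN·m, R_B = 267/4 kN, M_B = -269/2 kN·m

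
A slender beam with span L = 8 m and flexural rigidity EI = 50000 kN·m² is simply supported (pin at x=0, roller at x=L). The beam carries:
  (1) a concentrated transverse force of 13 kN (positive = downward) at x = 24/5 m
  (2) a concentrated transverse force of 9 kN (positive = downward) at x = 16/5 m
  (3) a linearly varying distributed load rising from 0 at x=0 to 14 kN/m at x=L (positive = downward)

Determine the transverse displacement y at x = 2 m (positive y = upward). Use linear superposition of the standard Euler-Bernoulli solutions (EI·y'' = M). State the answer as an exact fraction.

Load 1 — point force P=13 kN at a=24/5 m (b=L-a=16/5):
  y_1 = -Pbx(L²-b²-x²)/(6LEI)  [x≤a] = -13·(16/5)·2·(8²-(16/5)²-2²)/(6·8·50000) = -4043/2343750 m
Load 2 — point force P=9 kN at a=16/5 m (b=L-a=24/5):
  y_2 = -Pbx(L²-b²-x²)/(6LEI)  [x≤a] = -9·(24/5)·2·(8²-(24/5)²-2²)/(6·8·50000) = -2079/1562500 m
Load 3 — triangular load w₀=14 kN/m (0→w₀ over full span):
  y_3 = -w₀x(7L⁴-10L²x²+3x⁴)/(360LEI) = -14·2·(7·8⁴-10·8²·2²+3·2⁴)/(360·8·50000) = -763/150000 m
Superposition: y = Σ y_i = -50889/6250000 m ≈ -0.008142 m

y(2) = -50889/6250000 m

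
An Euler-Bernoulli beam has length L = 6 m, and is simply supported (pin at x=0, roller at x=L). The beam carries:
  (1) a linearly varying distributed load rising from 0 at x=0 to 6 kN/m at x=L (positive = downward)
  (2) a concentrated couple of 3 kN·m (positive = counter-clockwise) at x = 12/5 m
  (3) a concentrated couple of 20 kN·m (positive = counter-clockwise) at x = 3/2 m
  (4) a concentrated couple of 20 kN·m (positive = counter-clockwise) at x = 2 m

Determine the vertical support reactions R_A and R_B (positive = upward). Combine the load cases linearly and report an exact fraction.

Load 1 — triangular load w₀=6 kN/m (0→w₀ over full span):
  R_A = w₀L/6 = 6·6/6 = 6 kN
  R_B = w₀L/3 = 6·6/3 = 12 kN
Load 2 — applied couple M₀=3 kN·m at a=12/5 m (b=L-a=18/5):
  R_A = M₀/L = 3/6 = 1/2 kN
  R_B = -M₀/L = -3/6 = -1/2 kN
Load 3 — applied couple M₀=20 kN·m at a=3/2 m (b=L-a=9/2):
  R_A = M₀/L = 20/6 = 10/3 kN
  R_B = -M₀/L = -20/6 = -10/3 kN
Load 4 — applied couple M₀=20 kN·m at a=2 m (b=L-a=4):
  R_A = M₀/L = 20/6 = 10/3 kN
  R_B = -M₀/L = -20/6 = -10/3 kN
Superposition: R_A = 79/6 kN, R_B = 29/6 kN

R_A = 79/6 kN, R_B = 29/6 kN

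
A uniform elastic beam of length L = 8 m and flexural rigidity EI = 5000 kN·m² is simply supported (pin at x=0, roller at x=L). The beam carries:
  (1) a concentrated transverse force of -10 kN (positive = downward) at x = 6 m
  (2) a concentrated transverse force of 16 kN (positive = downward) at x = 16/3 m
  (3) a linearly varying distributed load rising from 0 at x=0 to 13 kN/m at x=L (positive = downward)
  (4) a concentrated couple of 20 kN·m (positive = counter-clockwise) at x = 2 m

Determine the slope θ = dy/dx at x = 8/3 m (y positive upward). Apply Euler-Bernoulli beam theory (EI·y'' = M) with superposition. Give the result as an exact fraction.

θ(8/3) = -44239/3037500 rad

Load 1 — point force P=-10 kN at a=6 m (b=L-a=2):
  θ_1 = -Pb(L²-b²-3x²)/(6LEI)  [x≤a] = -(-10)·2·(8²-2²-3·(8/3)²)/(6·8·5000) = 29/9000 rad
Load 2 — point force P=16 kN at a=16/3 m (b=L-a=8/3):
  θ_2 = -Pb(L²-b²-3x²)/(6LEI)  [x≤a] = -16·(8/3)·(8²-(8/3)²-3·(8/3)²)/(6·8·5000) = -64/10125 rad
Load 3 — triangular load w₀=13 kN/m (0→w₀ over full span):
  θ_3 = -w₀(7L⁴-30L²x²+15x⁴)/(360LEI) = -13·(7·8⁴-30·8²·(8/3)²+15·(8/3)⁴)/(360·8·5000) = -10816/759375 rad
Load 4 — applied couple M₀=20 kN·m at a=2 m (b=L-a=6):
  θ_4 = (M₀x²/(2L)-M₀(x-a)+C₁)/EI  [x>a] with C₁=M₀(3b²-L²)/(6L)=55/3 = (20·(8/3)²/(2·8)-20·((8/3)-2)+(55/3))/5000 = 1/360 rad
Superposition: θ = Σ θ_i = -44239/3037500 rad ≈ -0.014564 rad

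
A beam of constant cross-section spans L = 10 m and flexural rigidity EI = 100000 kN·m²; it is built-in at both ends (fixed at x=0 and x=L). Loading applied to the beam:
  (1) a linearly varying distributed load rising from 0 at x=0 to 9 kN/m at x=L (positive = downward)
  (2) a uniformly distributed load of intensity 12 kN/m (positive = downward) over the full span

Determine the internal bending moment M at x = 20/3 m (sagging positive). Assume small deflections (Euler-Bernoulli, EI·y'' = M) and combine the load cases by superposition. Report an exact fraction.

Load 1 — triangular load w₀=9 kN/m (0→w₀ over full span):
  M_1 = 3w₀Lx/20 - w₀L²/30 - w₀x³/(6L) = 3·9·10·(20/3)/20 - 9·10²/30 - 9·(20/3)³/(6·10) = 140/9 kN·m
Load 2 — uniform load w=12 kN/m over full span:
  M_2 = wLx/2 - wL²/12 - wx²/2 = 12·10·(20/3)/2 - 12·10²/12 - 12·(20/3)²/2 = 100/3 kN·m
Superposition: M = Σ M_i = 440/9 kN·m ≈ 48.888889 kN·m

M(20/3) = 440/9 kN·m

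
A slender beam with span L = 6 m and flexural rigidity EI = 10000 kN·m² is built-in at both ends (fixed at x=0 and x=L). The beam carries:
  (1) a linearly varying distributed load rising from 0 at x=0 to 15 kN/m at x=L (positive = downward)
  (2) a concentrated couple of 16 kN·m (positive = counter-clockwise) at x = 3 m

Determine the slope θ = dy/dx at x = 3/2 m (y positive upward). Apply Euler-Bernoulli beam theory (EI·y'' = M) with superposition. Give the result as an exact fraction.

Load 1 — triangular load w₀=15 kN/m (0→w₀ over full span):
  θ_1 = -w₀(2x(L-x)(L-2x)(x+2L)+x²(L-x)²)/(120LEI) = -15·(2·(3/2)·(6-(3/2))·(6-2·(3/2))·((3/2)+2·6)+(3/2)²·(6-(3/2))²)/(120·6·10000) = -3159/2560000 rad
Load 2 — applied couple M₀=16 kN·m at a=3 m (b=L-a=3):
  θ_2 = (R_Ax²/2 - M_Ax)/EI  [x≤a] with R_A=4, M_A=4 = (4·(3/2)²/2 - 4·(3/2))/10000 = -3/20000 rad
Superposition: θ = Σ θ_i = -3543/2560000 rad ≈ -0.001384 rad

θ(3/2) = -3543/2560000 rad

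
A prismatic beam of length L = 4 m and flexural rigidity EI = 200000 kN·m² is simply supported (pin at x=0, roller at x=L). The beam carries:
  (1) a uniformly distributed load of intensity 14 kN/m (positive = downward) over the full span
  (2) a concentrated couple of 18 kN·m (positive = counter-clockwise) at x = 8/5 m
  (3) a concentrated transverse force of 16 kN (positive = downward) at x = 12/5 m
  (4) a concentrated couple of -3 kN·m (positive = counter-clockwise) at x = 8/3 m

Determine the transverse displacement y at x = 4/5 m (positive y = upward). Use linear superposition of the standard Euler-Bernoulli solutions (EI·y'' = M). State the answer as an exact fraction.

y(4/5) = -8551/46875000 m

Load 1 — uniform load w=14 kN/m over full span:
  y_1 = -wx(L³-2Lx²+x³)/(24EI) = -14·(4/5)·(4³-2·4·(4/5)²+(4/5)³)/(24·200000) = -812/5859375 m
Load 2 — applied couple M₀=18 kN·m at a=8/5 m (b=L-a=12/5):
  y_2 = (M₀x³/(6L)+C₁x)/EI  [x≤a] with C₁=M₀(3b²-L²)/(6L)=24/25 = (18·(4/5)³/(6·4)+(24/25)·(4/5))/200000 = 9/1562500 m
Load 3 — point force P=16 kN at a=12/5 m (b=L-a=8/5):
  y_3 = -Pbx(L²-b²-x²)/(6LEI)  [x≤a] = -16·(8/5)·(4/5)·(4²-(8/5)²-(4/5)²)/(6·4·200000) = -64/1171875 m
Load 4 — applied couple M₀=-3 kN·m at a=8/3 m (b=L-a=4/3):
  y_4 = (M₀x³/(6L)+C₁x)/EI  [x≤a] with C₁=M₀(3b²-L²)/(6L)=4/3 = ((-3)·(4/5)³/(6·4)+(4/3)·(4/5))/200000 = 47/9375000 m
Superposition: y = Σ y_i = -8551/46875000 m ≈ -0.000182 m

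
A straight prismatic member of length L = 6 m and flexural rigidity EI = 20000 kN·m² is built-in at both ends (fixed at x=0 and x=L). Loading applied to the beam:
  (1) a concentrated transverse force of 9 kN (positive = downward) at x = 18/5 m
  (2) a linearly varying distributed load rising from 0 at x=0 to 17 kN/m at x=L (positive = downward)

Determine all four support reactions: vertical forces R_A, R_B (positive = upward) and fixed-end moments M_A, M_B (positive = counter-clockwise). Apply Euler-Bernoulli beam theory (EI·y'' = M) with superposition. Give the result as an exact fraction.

Load 1 — point force P=9 kN at a=18/5 m (b=L-a=12/5):
  R_A = Pb²(3a+b)/L³ = 9·(12/5)²·(3·(18/5)+(12/5))/6³ = 396/125 kN
  M_A = Pab²/L² = 9·(18/5)·(12/5)²/6² = 648/125 kN·m
  R_B = Pa²(a+3b)/L³ = 9·(18/5)²·((18/5)+3·(12/5))/6³ = 729/125 kN
  M_B = -Pa²b/L² = -9·(18/5)²·(12/5)/6² = -972/125 kN·m
Load 2 — triangular load w₀=17 kN/m (0→w₀ over full span):
  R_A = 3w₀L/20 = 3·17·6/20 = 153/10 kN
  M_A = w₀L²/30 = 17·6²/30 = 102/5 kN·m
  R_B = 7w₀L/20 = 7·17·6/20 = 357/10 kN
  M_B = -w₀L²/20 = -17·6²/20 = -153/5 kN·m
Superposition: R_A = 4617/250 kN, M_A = 3198/125 kN·m, R_B = 10383/250 kN, M_B = -4797/125 kN·m

R_A = 4617/250 kN, M_A = 3198/125 kN·m, R_B = 10383/250 kN, M_B = -4797/125 kN·m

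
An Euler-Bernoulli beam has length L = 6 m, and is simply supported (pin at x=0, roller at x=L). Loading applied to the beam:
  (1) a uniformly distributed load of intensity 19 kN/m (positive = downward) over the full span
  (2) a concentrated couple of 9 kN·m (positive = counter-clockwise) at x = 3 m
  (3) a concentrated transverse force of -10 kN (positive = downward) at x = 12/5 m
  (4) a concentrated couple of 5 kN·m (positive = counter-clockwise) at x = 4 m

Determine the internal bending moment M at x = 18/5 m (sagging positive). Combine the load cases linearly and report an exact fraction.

M(18/5) = 1797/25 kN·m

Load 1 — uniform load w=19 kN/m over full span:
  M_1 = wx(L-x)/2 = 19·(18/5)·(6-(18/5))/2 = 2052/25 kN·m
Load 2 — applied couple M₀=9 kN·m at a=3 m (b=L-a=3):
  M_2 = M₀x/L - M₀  [x>a] = 9·(18/5)/6 - 9 = -18/5 kN·m
Load 3 — point force P=-10 kN at a=12/5 m (b=L-a=18/5):
  M_3 = Pa(L-x)/L  [x>a] = (-10)·(12/5)·(6-(18/5))/6 = -48/5 kN·m
Load 4 — applied couple M₀=5 kN·m at a=4 m (b=L-a=2):
  M_4 = M₀x/L  [x≤a] = 5·(18/5)/6 = 3 kN·m
Superposition: M = Σ M_i = 1797/25 kN·m ≈ 71.880000 kN·m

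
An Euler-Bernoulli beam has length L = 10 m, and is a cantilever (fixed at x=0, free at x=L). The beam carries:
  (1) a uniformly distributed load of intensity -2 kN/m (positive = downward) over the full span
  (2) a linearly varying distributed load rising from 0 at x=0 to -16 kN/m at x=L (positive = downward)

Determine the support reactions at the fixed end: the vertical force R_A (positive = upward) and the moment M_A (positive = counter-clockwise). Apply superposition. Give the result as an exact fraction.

Load 1 — uniform load w=-2 kN/m over full span:
  R_A = wL = (-2)·10 = -20 kN
  M_A = wL²/2 = (-2)·10²/2 = -100 kN·m
Load 2 — triangular load w₀=-16 kN/m (0→w₀ over full span):
  R_A = w₀L/2 = (-16)·10/2 = -80 kN
  M_A = w₀L²/3 = (-16)·10²/3 = -1600/3 kN·m
Superposition: R_A = -100 kN, M_A = -1900/3 kN·m

R_A = -100 kN, M_A = -1900/3 kN·m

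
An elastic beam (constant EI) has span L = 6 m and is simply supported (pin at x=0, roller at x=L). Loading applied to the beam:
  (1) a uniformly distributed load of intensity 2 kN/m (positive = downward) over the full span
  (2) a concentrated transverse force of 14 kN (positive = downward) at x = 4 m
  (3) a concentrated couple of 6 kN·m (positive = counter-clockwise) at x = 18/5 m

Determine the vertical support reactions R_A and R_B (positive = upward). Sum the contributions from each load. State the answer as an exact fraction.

Load 1 — uniform load w=2 kN/m over full span:
  R_A = wL/2 = 2·6/2 = 6 kN
  R_B = wL/2 = 2·6/2 = 6 kN
Load 2 — point force P=14 kN at a=4 m (b=L-a=2):
  R_A = Pb/L = 14·2/6 = 14/3 kN
  R_B = Pa/L = 14·4/6 = 28/3 kN
Load 3 — applied couple M₀=6 kN·m at a=18/5 m (b=L-a=12/5):
  R_A = M₀/L = 6/6 = 1 kN
  R_B = -M₀/L = -6/6 = -1 kN
Superposition: R_A = 35/3 kN, R_B = 43/3 kN

R_A = 35/3 kN, R_B = 43/3 kN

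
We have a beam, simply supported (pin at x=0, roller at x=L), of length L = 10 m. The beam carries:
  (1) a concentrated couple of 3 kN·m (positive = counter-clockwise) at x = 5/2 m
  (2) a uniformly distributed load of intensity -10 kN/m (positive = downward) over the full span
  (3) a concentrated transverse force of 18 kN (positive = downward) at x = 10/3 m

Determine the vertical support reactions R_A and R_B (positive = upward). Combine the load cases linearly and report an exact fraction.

R_A = -377/10 kN, R_B = -443/10 kN

Load 1 — applied couple M₀=3 kN·m at a=5/2 m (b=L-a=15/2):
  R_A = M₀/L = 3/10 kN
  R_B = -M₀/L = -3/10 kN
Load 2 — uniform load w=-10 kN/m over full span:
  R_A = wL/2 = (-10)·10/2 = -50 kN
  R_B = wL/2 = (-10)·10/2 = -50 kN
Load 3 — point force P=18 kN at a=10/3 m (b=L-a=20/3):
  R_A = Pb/L = 18·(20/3)/10 = 12 kN
  R_B = Pa/L = 18·(10/3)/10 = 6 kN
Superposition: R_A = -377/10 kN, R_B = -443/10 kN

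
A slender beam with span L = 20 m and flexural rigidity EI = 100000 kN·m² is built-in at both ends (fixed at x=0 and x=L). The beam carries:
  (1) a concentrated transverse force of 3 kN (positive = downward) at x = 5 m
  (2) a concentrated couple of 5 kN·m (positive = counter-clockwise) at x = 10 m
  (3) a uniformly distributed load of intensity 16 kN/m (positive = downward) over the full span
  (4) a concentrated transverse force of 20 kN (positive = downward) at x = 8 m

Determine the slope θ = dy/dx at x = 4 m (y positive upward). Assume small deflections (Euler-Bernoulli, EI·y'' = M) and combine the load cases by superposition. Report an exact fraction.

θ(4) = -58311/5000000 rad

Load 1 — point force P=3 kN at a=5 m (b=L-a=15):
  θ_1 = -Pb²x(2aL-(3a+b)x)/(2L³EI)  [x≤a] = -3·15²·4·(2·5·20-(3·5+15)·4)/(2·20³·100000) = -27/200000 rad
Load 2 — applied couple M₀=5 kN·m at a=10 m (b=L-a=10):
  θ_2 = (R_Ax²/2 - M_Ax)/EI  [x≤a] with R_A=3/8, M_A=5/4 = ((3/8)·4²/2 - (5/4)·4)/100000 = -1/50000 rad
Load 3 — uniform load w=16 kN/m over full span:
  θ_3 = -wx(L-x)(L-2x)/(12EI) = -16·4·(20-4)·(20-2·4)/(12·100000) = -32/3125 rad
Load 4 — point force P=20 kN at a=8 m (b=L-a=12):
  θ_4 = -Pb²x(2aL-(3a+b)x)/(2L³EI)  [x≤a] = -20·12²·4·(2·8·20-(3·8+12)·4)/(2·20³·100000) = -99/78125 rad
Superposition: θ = Σ θ_i = -58311/5000000 rad ≈ -0.011662 rad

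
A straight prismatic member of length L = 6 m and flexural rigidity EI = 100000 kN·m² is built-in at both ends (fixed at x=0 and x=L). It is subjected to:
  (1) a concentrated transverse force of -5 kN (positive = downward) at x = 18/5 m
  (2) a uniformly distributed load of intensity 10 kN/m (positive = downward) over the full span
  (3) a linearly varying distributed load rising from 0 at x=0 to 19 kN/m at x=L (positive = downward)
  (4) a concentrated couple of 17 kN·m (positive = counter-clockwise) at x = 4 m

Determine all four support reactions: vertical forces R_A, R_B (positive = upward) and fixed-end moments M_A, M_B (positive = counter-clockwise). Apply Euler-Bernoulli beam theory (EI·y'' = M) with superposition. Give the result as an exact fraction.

Load 1 — point force P=-5 kN at a=18/5 m (b=L-a=12/5):
  R_A = Pb²(3a+b)/L³ = (-5)·(12/5)²·(3·(18/5)+(12/5))/6³ = -44/25 kN
  M_A = Pab²/L² = (-5)·(18/5)·(12/5)²/6² = -72/25 kN·m
  R_B = Pa²(a+3b)/L³ = (-5)·(18/5)²·((18/5)+3·(12/5))/6³ = -81/25 kN
  M_B = -Pa²b/L² = -(-5)·(18/5)²·(12/5)/6² = 108/25 kN·m
Load 2 — uniform load w=10 kN/m over full span:
  R_A = wL/2 = 10·6/2 = 30 kN
  M_A = wL²/12 = 10·6²/12 = 30 kN·m
  R_B = wL/2 = 10·6/2 = 30 kN
  M_B = -wL²/12 = -10·6²/12 = -30 kN·m
Load 3 — triangular load w₀=19 kN/m (0→w₀ over full span):
  R_A = 3w₀L/20 = 3·19·6/20 = 171/10 kN
  M_A = w₀L²/30 = 19·6²/30 = 114/5 kN·m
  R_B = 7w₀L/20 = 7·19·6/20 = 399/10 kN
  M_B = -w₀L²/20 = -19·6²/20 = -171/5 kN·m
Load 4 — applied couple M₀=17 kN·m at a=4 m (b=L-a=2):
  R_A = 6M₀ab/L³ = 6·17·4·2/6³ = 34/9 kN
  M_A = M₀b(2a-b)/L² = 17·2·(2·4-2)/6² = 17/3 kN·m
  R_B = -6M₀ab/L³ = -6·17·4·2/6³ = -34/9 kN
  M_B = M₀a(2b-a)/L² = 17·4·(2·2-4)/6² = 0 kN·m
Superposition: R_A = 22103/450 kN, M_A = 4169/75 kN·m, R_B = 28297/450 kN, M_B = -1497/25 kN·m

R_A = 22103/450 kN, M_A = 4169/75 kN·m, R_B = 28297/450 kN, M_B = -1497/25 kN·m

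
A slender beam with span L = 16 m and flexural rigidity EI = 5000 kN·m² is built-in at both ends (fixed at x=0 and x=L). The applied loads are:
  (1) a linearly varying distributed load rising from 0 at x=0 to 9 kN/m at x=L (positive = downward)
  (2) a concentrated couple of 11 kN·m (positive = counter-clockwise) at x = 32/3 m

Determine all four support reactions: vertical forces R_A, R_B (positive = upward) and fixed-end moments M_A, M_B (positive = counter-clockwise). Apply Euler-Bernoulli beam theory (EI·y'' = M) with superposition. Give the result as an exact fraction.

Load 1 — triangular load w₀=9 kN/m (0→w₀ over full span):
  R_A = 3w₀L/20 = 3·9·16/20 = 108/5 kN
  M_A = w₀L²/30 = 9·16²/30 = 384/5 kN·m
  R_B = 7w₀L/20 = 7·9·16/20 = 252/5 kN
  M_B = -w₀L²/20 = -9·16²/20 = -576/5 kN·m
Load 2 — applied couple M₀=11 kN·m at a=32/3 m (b=L-a=16/3):
  R_A = 6M₀ab/L³ = 6·11·(32/3)·(16/3)/16³ = 11/12 kN
  M_A = M₀b(2a-b)/L² = 11·(16/3)·(2·(32/3)-(16/3))/16² = 11/3 kN·m
  R_B = -6M₀ab/L³ = -6·11·(32/3)·(16/3)/16³ = -11/12 kN
  M_B = M₀a(2b-a)/L² = 11·(32/3)·(2·(16/3)-(32/3))/16² = 0 kN·m
Superposition: R_A = 1351/60 kN, M_A = 1207/15 kN·m, R_B = 2969/60 kN, M_B = -576/5 kN·m

R_A = 1351/60 kN, M_A = 1207/15 kN·m, R_B = 2969/60 kN, M_B = -576/5 kN·m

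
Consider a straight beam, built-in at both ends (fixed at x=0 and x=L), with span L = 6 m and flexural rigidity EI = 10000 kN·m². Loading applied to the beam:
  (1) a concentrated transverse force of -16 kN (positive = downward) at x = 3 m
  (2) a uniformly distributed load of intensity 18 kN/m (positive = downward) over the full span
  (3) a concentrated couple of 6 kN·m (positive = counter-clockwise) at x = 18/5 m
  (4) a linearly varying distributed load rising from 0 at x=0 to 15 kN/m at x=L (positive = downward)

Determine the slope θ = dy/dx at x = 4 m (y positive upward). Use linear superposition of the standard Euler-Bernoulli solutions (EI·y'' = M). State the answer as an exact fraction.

Load 1 — point force P=-16 kN at a=3 m (b=L-a=3):
  θ_1 = Pa²(L-x)(2bL-(3b+a)(L-x))/(2L³EI)  [x>a] = (-16)·3²·(6-4)·(2·3·6-(3·3+3)·(6-4))/(2·6³·10000) = -1/1250 rad
Load 2 — uniform load w=18 kN/m over full span:
  θ_2 = -wx(L-x)(L-2x)/(12EI) = -18·4·(6-4)·(6-2·4)/(12·10000) = 3/1250 rad
Load 3 — applied couple M₀=6 kN·m at a=18/5 m (b=L-a=12/5):
  θ_3 = (R_Ax²/2 - M_Ax - M₀(x-a))/EI  [x>a] with R_A=36/25, M_A=48/25 = ((36/25)·4²/2 - (48/25)·4 - 6·(4-(18/5)))/10000 = 9/62500 rad
Load 4 — triangular load w₀=15 kN/m (0→w₀ over full span):
  θ_4 = -w₀(2x(L-x)(L-2x)(x+2L)+x²(L-x)²)/(120LEI) = -15·(2·4·(6-4)·(6-2·4)·(4+2·6)+4²·(6-4)²)/(120·6·10000) = 7/7500 rad
Superposition: θ = Σ θ_i = 251/93750 rad ≈ 0.002677 rad

θ(4) = 251/93750 rad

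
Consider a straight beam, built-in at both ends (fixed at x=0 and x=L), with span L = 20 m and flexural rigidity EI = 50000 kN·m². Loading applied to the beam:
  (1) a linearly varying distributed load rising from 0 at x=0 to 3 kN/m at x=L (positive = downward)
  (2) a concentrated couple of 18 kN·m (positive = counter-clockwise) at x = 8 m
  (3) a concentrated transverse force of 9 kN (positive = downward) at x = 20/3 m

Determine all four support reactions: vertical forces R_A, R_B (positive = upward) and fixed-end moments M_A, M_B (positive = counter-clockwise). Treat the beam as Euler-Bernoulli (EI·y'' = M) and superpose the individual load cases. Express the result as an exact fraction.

Load 1 — triangular load w₀=3 kN/m (0→w₀ over full span):
  R_A = 3w₀L/20 = 3·3·20/20 = 9 kN
  M_A = w₀L²/30 = 3·20²/30 = 40 kN·m
  R_B = 7w₀L/20 = 7·3·20/20 = 21 kN
  M_B = -w₀L²/20 = -3·20²/20 = -60 kN·m
Load 2 — applied couple M₀=18 kN·m at a=8 m (b=L-a=12):
  R_A = 6M₀ab/L³ = 6·18·8·12/20³ = 162/125 kN
  M_A = M₀b(2a-b)/L² = 18·12·(2·8-12)/20² = 54/25 kN·m
  R_B = -6M₀ab/L³ = -6·18·8·12/20³ = -162/125 kN
  M_B = M₀a(2b-a)/L² = 18·8·(2·12-8)/20² = 144/25 kN·m
Load 3 — point force P=9 kN at a=20/3 m (b=L-a=40/3):
  R_A = Pb²(3a+b)/L³ = 9·(40/3)²·(3·(20/3)+(40/3))/20³ = 20/3 kN
  M_A = Pab²/L² = 9·(20/3)·(40/3)²/20² = 80/3 kN·m
  R_B = Pa²(a+3b)/L³ = 9·(20/3)²·((20/3)+3·(40/3))/20³ = 7/3 kN
  M_B = -Pa²b/L² = -9·(20/3)²·(40/3)/20² = -40/3 kN·m
Superposition: R_A = 6361/375 kN, M_A = 5162/75 kN·m, R_B = 8264/375 kN, M_B = -5068/75 kN·m

R_A = 6361/375 kN, M_A = 5162/75 kN·m, R_B = 8264/375 kN, M_B = -5068/75 kN·m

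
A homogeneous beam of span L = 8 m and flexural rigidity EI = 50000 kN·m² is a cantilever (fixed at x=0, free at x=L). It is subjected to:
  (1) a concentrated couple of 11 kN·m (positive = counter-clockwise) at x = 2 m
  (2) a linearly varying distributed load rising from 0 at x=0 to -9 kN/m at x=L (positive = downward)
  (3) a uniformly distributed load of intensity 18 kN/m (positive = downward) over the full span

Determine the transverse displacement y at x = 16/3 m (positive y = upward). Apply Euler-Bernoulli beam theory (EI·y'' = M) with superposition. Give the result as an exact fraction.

y(16/3) = -648343/10125000 m

Load 1 — applied couple M₀=11 kN·m at a=2 m (b=L-a=6):
  y_1 = M₀a(2x-a)/(2EI)  [x>a] = 11·2·(2·(16/3)-2)/(2·50000) = 143/75000 m
Load 2 — triangular load w₀=-9 kN/m (0→w₀ over full span):
  y_2 = (w₀Lx³/12-w₀L²x²/6-w₀x⁵/(120L))/EI = ((-9)·8·(16/3)³/12-(-9)·8²·(16/3)²/6-(-9)·(16/3)⁵/(120·8))/50000 = 47104/1265625 m
Load 3 — uniform load w=18 kN/m over full span:
  y_3 = -wx²(x²-4Lx+6L²)/(24EI) = -18·(16/3)²·((16/3)²-4·8·(16/3)+6·8²)/(24·50000) = -8704/84375 m
Superposition: y = Σ y_i = -648343/10125000 m ≈ -0.064034 m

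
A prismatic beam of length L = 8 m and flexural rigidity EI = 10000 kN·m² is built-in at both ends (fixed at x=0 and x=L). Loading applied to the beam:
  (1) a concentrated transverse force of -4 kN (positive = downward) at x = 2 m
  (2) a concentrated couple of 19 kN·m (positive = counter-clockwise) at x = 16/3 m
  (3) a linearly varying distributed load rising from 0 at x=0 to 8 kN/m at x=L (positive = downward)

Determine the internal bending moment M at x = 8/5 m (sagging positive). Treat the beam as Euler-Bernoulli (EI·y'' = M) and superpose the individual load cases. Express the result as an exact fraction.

M(8/5) = -1139/250 kN·m

Load 1 — point force P=-4 kN at a=2 m (b=L-a=6):
  M_1 = Pb²(3a+b)x/L³ - Pab²/L²  [x≤a] = (-4)·6²·(3·2+6)·(8/5)/8³ - (-4)·2·6²/8² = -9/10 kN·m
Load 2 — applied couple M₀=19 kN·m at a=16/3 m (b=L-a=8/3):
  M_2 = R_Ax - M_A  [x≤a] with R_A=19/6, M_A=19/3 = (19/6)·(8/5) - (19/3) = -19/15 kN·m
Load 3 — triangular load w₀=8 kN/m (0→w₀ over full span):
  M_3 = 3w₀Lx/20 - w₀L²/30 - w₀x³/(6L) = 3·8·8·(8/5)/20 - 8·8²/30 - 8·(8/5)³/(6·8) = -896/375 kN·m
Superposition: M = Σ M_i = -1139/250 kN·m ≈ -4.556000 kN·m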